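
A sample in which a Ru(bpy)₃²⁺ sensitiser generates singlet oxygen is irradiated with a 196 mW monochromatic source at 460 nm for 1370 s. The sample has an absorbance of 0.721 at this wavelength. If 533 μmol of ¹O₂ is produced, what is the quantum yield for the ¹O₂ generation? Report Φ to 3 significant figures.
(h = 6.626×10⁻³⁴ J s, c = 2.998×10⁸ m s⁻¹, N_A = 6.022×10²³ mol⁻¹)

Φ = 0.637

Product: 533 μmol = 5.33×10⁻⁴ mol.
Photon energy at 460 nm: hc/λ = (6.626×10⁻³⁴)(2.998×10⁸)/(460×10⁻⁹) = 4.318×10⁻¹⁹ J.
Energy delivered: (196 mW)(1370 s) = 268.5 J.
Photons incident: 268.5 / 4.318×10⁻¹⁹ = 6.218×10²⁰, i.e. 6.218×10²⁰/6.022×10²³ = 0.001033 mol.
Fraction absorbed: 1 − 10^(−0.721) = 0.8099.
Photons absorbed: 0.8099 × 0.001033 = 8.366×10⁻⁴ mol.
Φ = 5.33×10⁻⁴ mol / 8.366×10⁻⁴ mol photons = 0.637.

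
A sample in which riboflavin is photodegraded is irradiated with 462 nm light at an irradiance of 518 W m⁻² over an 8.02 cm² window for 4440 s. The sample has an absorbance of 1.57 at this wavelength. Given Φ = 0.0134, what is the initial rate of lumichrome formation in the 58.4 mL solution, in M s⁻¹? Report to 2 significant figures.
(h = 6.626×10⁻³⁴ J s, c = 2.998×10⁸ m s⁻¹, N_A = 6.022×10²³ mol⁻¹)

Photon energy at 462 nm: hc/λ = (6.626×10⁻³⁴)(2.998×10⁸)/(462×10⁻⁹) = 4.300×10⁻¹⁹ J.
Energy delivered: (518 W m⁻²)(8.02×10⁻⁴ m²)(4440 s) = 1845 J.
Photons incident: 1845 / 4.300×10⁻¹⁹ = 4.291×10²¹, i.e. 4.291×10²¹/6.022×10²³ = 0.007126 mol.
Fraction absorbed: 1 − 10^(−1.57) = 0.9731.
Photons absorbed: 0.9731 × 0.007126 = 0.006934 mol.
Product formed: 0.0134 × 0.006934 = 9.292×10⁻⁵ mol.
Rate: 9.292×10⁻⁵ mol / (4440 s × 0.0584 L) = 3.6×10⁻⁷ M s⁻¹.

3.6×10⁻⁷ M s⁻¹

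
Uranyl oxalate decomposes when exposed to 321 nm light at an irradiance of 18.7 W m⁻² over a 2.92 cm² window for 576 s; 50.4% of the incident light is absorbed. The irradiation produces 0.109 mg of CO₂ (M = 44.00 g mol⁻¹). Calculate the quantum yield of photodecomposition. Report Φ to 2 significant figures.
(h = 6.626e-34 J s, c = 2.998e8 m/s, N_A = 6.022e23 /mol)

Φ = 0.58

Product: 0.109 mg / 44.00 g mol⁻¹ = 2.477e-6 mol.
Photon energy at 321 nm: hc/λ = (6.626e-34)(2.998e8)/(321e-9) = 6.188e-19 J.
Energy delivered: (18.7 W m⁻²)(2.92e-4 m²)(576 s) = 3.145 J.
Photons incident: 3.145 / 6.188e-19 = 5.082e18, i.e. 5.082e18/6.022e23 = 8.439e-6 mol.
Photons absorbed: 0.504 × 8.439e-6 = 4.253e-6 mol.
Φ = 2.477e-6 mol / 4.253e-6 mol photons = 0.58.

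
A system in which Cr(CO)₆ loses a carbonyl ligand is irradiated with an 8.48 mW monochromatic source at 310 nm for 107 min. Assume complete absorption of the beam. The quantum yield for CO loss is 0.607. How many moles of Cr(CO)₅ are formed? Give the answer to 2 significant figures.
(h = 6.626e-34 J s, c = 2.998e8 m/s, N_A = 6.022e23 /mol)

Photon energy at 310 nm: hc/λ = (6.626e-34)(2.998e8)/(310e-9) = 6.408e-19 J.
Energy delivered: (8.48 mW)(6420 s) = 54.44 J.
Photons incident: 54.44 / 6.408e-19 = 8.496e19, i.e. 8.496e19/6.022e23 = 1.411e-4 mol.
Product: Φ × n_abs = 0.607 × 1.411e-4 = 8.565e-5 mol.

8.6e-5 mol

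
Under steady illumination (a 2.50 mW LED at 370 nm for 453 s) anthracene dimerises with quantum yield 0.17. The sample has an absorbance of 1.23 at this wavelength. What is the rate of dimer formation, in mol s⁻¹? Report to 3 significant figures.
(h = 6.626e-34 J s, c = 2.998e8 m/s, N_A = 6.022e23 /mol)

1.24e-9 mol s⁻¹

Photon energy at 370 nm: hc/λ = (6.626e-34)(2.998e8)/(370e-9) = 5.369e-19 J.
Energy delivered: (2.50 mW)(453 s) = 1.133 J.
Photons incident: 1.133 / 5.369e-19 = 2.110e18, i.e. 2.110e18/6.022e23 = 3.504e-6 mol.
Fraction absorbed: 1 − 10^(−1.23) = 0.9411.
Photons absorbed: 0.9411 × 3.504e-6 = 3.298e-6 mol.
Product formed: 0.17 × 3.298e-6 = 5.607e-7 mol.
Rate: 5.607e-7 / 453 s = 1.24e-9 mol s⁻¹.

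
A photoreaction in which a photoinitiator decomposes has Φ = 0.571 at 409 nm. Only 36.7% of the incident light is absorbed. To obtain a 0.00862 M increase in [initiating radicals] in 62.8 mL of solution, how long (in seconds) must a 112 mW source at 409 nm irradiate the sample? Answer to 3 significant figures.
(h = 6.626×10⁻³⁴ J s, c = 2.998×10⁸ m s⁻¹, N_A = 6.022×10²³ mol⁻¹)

t ≈ 6750 s

Product: (0.00862 M)(0.0628 L) = 5.413×10⁻⁴ mol.
Photons that must be absorbed: 5.413×10⁻⁴ / 0.571 = 9.480×10⁻⁴ mol.
Incident photons needed: 9.480×10⁻⁴ / 0.367 = 0.002583 mol.
Photon energy: hc/λ = 4.857×10⁻¹⁹ J; per mole, 2.925×10⁵ J mol⁻¹.
Energy required: 0.002583 × 2.925×10⁵ = 755.5 J.
Time: 755.5 J / 0.112 W = 6750 s.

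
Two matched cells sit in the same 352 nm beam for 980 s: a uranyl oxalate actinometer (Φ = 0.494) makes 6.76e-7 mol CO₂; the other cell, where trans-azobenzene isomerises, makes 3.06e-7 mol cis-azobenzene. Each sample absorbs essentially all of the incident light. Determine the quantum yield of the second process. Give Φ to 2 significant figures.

Photons absorbed by the actinometer: 6.76e-7 / 0.494 = 1.368e-6 mol.
Φ(unknown) = 3.06e-7 / 1.368e-6 = 0.22.

Φ = 0.22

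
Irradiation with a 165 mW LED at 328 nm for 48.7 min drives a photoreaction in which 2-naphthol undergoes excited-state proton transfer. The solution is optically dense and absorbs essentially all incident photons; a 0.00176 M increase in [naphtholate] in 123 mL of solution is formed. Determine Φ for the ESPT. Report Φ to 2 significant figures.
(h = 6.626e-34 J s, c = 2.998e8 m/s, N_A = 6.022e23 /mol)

Φ = 0.16

Product: (0.00176 M)(0.123 L) = 2.165e-4 mol.
Photon energy at 328 nm: hc/λ = (6.626e-34)(2.998e8)/(328e-9) = 6.056e-19 J.
Energy delivered: (165 mW)(2922 s) = 482.1 J.
Photons incident: 482.1 / 6.056e-19 = 7.961e20, i.e. 7.961e20/6.022e23 = 0.001322 mol.
Φ = 2.165e-4 mol / 0.001322 mol photons = 0.16.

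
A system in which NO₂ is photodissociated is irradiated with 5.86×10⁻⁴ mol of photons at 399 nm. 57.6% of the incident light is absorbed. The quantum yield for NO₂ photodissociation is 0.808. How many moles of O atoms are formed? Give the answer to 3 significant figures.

Photons absorbed: 0.576 × 5.86×10⁻⁴ = 3.375×10⁻⁴ mol.
Product: Φ × n_abs = 0.808 × 3.375×10⁻⁴ = 2.727×10⁻⁴ mol.

2.73×10⁻⁴ mol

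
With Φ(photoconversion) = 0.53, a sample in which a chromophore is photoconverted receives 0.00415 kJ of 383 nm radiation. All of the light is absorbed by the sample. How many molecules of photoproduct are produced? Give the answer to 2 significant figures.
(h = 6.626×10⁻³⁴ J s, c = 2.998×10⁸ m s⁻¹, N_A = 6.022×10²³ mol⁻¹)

4.2×10¹⁸ molecules

Photon energy at 383 nm: hc/λ = (6.626×10⁻³⁴)(2.998×10⁸)/(383×10⁻⁹) = 5.187×10⁻¹⁹ J.
Incident energy: 0.00415 kJ = 4.15 J.
Photons incident: 4.15 / 5.187×10⁻¹⁹ = 8.001×10¹⁸, i.e. 8.001×10¹⁸/6.022×10²³ = 1.329×10⁻⁵ mol.
Product: Φ × n_abs = 0.53 × 1.329×10⁻⁵ = 7.044×10⁻⁶ mol.
As a count: 7.044×10⁻⁶ × 6.022×10²³ = 4.2×10¹⁸.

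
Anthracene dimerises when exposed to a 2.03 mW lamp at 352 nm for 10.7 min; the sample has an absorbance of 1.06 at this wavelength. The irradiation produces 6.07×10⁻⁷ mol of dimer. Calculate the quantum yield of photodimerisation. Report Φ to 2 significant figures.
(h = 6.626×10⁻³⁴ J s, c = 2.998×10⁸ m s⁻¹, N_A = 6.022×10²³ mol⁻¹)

Photon energy at 352 nm: hc/λ = (6.626×10⁻³⁴)(2.998×10⁸)/(352×10⁻⁹) = 5.643×10⁻¹⁹ J.
Energy delivered: (2.03 mW)(642 s) = 1.303 J.
Photons incident: 1.303 / 5.643×10⁻¹⁹ = 2.309×10¹⁸, i.e. 2.309×10¹⁸/6.022×10²³ = 3.834×10⁻⁶ mol.
Fraction absorbed: 1 − 10^(−1.06) = 0.9129.
Photons absorbed: 0.9129 × 3.834×10⁻⁶ = 3.500×10⁻⁶ mol.
Φ = 6.07×10⁻⁷ mol / 3.500×10⁻⁶ mol photons = 0.17.

Φ = 0.17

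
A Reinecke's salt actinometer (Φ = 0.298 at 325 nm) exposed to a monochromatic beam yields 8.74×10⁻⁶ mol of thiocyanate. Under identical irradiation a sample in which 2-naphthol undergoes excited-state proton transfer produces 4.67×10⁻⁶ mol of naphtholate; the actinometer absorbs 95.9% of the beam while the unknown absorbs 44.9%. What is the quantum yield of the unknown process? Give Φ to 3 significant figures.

Φ = 0.340

Photons absorbed by the actinometer: 8.74×10⁻⁶ / 0.298 = 2.933×10⁻⁵ mol.
Incident flux: 2.933×10⁻⁵ / 0.959 = 3.058×10⁻⁵ einstein.
Absorbed by unknown: 0.449 × 3.058×10⁻⁵ = 1.373×10⁻⁵ mol.
Φ(unknown) = 4.67×10⁻⁶ / 1.373×10⁻⁵ = 0.340.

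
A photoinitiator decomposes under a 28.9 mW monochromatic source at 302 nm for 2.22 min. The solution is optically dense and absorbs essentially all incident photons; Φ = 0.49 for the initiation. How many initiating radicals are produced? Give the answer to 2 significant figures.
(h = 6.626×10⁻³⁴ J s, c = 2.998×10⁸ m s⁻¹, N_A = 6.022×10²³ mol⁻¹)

2.9×10¹⁸ initiating radicals

Photon energy at 302 nm: hc/λ = (6.626×10⁻³⁴)(2.998×10⁸)/(302×10⁻⁹) = 6.578×10⁻¹⁹ J.
Energy delivered: (28.9 mW)(133.2 s) = 3.849 J.
Photons incident: 3.849 / 6.578×10⁻¹⁹ = 5.851×10¹⁸, i.e. 5.851×10¹⁸/6.022×10²³ = 9.716×10⁻⁶ mol.
Product: Φ × n_abs = 0.49 × 9.716×10⁻⁶ = 4.761×10⁻⁶ mol.
As a count: 4.761×10⁻⁶ × 6.022×10²³ = 2.9×10¹⁸.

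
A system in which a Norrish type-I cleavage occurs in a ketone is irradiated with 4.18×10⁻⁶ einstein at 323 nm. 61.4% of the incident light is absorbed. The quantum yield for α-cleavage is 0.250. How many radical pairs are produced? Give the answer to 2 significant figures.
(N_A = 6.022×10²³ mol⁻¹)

Photons absorbed: 0.614 × 4.18×10⁻⁶ = 2.567×10⁻⁶ mol.
Product: Φ × n_abs = 0.250 × 2.567×10⁻⁶ = 6.418×10⁻⁷ mol.
As a count: 6.418×10⁻⁷ × 6.022×10²³ = 3.9×10¹⁷.

3.9×10¹⁷ radical pairs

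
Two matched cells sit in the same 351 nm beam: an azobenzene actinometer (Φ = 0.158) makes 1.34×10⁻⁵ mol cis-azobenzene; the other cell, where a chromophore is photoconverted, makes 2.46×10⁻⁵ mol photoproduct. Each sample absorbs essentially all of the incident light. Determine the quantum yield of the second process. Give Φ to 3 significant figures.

Photons absorbed by the actinometer: 1.34×10⁻⁵ / 0.158 = 8.481×10⁻⁵ mol.
Φ(unknown) = 2.46×10⁻⁵ / 8.481×10⁻⁵ = 0.290.

Φ = 0.290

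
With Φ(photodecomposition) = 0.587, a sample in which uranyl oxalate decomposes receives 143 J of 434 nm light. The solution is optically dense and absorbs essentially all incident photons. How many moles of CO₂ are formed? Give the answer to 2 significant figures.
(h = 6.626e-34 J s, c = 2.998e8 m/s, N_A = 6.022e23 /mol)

3.0e-4 mol

Photon energy at 434 nm: hc/λ = (6.626e-34)(2.998e8)/(434e-9) = 4.577e-19 J.
Photons incident: 143 / 4.577e-19 = 3.124e20, i.e. 3.124e20/6.022e23 = 5.188e-4 mol.
Product: Φ × n_abs = 0.587 × 5.188e-4 = 3.045e-4 mol.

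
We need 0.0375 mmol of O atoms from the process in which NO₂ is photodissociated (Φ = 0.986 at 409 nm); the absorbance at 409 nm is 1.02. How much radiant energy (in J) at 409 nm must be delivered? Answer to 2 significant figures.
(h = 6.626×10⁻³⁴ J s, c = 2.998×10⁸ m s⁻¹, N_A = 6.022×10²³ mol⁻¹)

12 J

Product: 0.0375 mmol = 3.75×10⁻⁵ mol.
Photons that must be absorbed: 3.75×10⁻⁵ / 0.986 = 3.803×10⁻⁵ mol.
Fraction absorbed: 1 − 10^(−1.02) = 0.9045.
Incident photons needed: 3.803×10⁻⁵ / 0.9045 = 4.205×10⁻⁵ mol.
Photon energy: hc/λ = 4.857×10⁻¹⁹ J; per mole, 2.925×10⁵ J mol⁻¹.
Energy required: 4.205×10⁻⁵ × 2.925×10⁵ = 12 J.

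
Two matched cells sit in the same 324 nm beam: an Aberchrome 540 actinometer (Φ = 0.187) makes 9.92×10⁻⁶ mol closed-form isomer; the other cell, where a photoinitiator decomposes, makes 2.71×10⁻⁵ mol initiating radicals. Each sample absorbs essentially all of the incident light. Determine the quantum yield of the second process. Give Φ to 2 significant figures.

Φ = 0.51

Photons absorbed by the actinometer: 9.92×10⁻⁶ / 0.187 = 5.305×10⁻⁵ mol.
Φ(unknown) = 2.71×10⁻⁵ / 5.305×10⁻⁵ = 0.51.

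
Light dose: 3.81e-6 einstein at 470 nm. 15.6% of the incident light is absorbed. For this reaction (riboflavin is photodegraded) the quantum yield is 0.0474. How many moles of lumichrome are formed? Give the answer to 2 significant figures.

2.8e-8 mol

Photons absorbed: 0.156 × 3.81e-6 = 5.944e-7 mol.
Product: Φ × n_abs = 0.0474 × 5.944e-7 = 2.817e-8 mol.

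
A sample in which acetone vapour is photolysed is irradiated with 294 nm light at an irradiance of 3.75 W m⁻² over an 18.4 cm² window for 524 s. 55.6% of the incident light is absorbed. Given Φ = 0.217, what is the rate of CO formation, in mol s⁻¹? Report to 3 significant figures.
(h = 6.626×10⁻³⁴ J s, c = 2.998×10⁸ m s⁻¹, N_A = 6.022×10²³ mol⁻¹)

2.05×10⁻⁹ mol s⁻¹

Photon energy at 294 nm: hc/λ = (6.626×10⁻³⁴)(2.998×10⁸)/(294×10⁻⁹) = 6.757×10⁻¹⁹ J.
Energy delivered: (3.75 W m⁻²)(18.4×10⁻⁴ m²)(524 s) = 3.616 J.
Photons incident: 3.616 / 6.757×10⁻¹⁹ = 5.351×10¹⁸, i.e. 5.351×10¹⁸/6.022×10²³ = 8.886×10⁻⁶ mol.
Photons absorbed: 0.556 × 8.886×10⁻⁶ = 4.941×10⁻⁶ mol.
Product formed: 0.217 × 4.941×10⁻⁶ = 1.072×10⁻⁶ mol.
Rate: 1.072×10⁻⁶ / 524 s = 2.05×10⁻⁹ mol s⁻¹.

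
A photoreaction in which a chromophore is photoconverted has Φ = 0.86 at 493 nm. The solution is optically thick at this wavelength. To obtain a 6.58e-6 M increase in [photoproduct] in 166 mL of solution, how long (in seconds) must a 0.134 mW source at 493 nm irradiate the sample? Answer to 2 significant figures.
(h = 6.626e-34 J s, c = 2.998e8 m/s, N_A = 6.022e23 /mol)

t ≈ 2300 s

Product: (6.58e-6 M)(0.166 L) = 1.092e-6 mol.
Photons that must be absorbed: 1.092e-6 / 0.86 = 1.270e-6 mol.
Photon energy: hc/λ = 4.029e-19 J; per mole, 2.426e5 J mol⁻¹.
Energy required: 1.270e-6 × 2.426e5 = 0.3081 J.
Time: 0.3081 J / 0.000134 W = 2300 s.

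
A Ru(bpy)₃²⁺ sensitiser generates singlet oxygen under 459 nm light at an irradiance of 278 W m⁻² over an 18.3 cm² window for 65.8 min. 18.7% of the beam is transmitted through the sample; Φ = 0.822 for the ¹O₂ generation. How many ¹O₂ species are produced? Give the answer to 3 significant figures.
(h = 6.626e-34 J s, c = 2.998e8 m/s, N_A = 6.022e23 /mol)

3.10e21 species

Photon energy at 459 nm: hc/λ = (6.626e-34)(2.998e8)/(459e-9) = 4.328e-19 J.
Energy delivered: (278 W m⁻²)(18.3e-4 m²)(3948 s) = 2009 J.
Photons incident: 2009 / 4.328e-19 = 4.642e21, i.e. 4.642e21/6.022e23 = 0.007708 mol.
Fraction absorbed: 1 − 18.7/100 = 0.8130.
Photons absorbed: 0.8130 × 0.007708 = 0.006267 mol.
Product: Φ × n_abs = 0.822 × 0.006267 = 0.005151 mol.
As a count: 0.005151 × 6.022e23 = 3.10e21.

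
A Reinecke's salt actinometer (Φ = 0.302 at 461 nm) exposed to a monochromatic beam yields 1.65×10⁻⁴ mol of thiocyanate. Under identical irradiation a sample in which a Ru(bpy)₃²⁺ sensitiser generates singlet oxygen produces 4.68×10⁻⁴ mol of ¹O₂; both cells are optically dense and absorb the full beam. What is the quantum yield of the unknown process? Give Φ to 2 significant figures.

Φ = 0.86

Photons absorbed by the actinometer: 1.65×10⁻⁴ / 0.302 = 5.464×10⁻⁴ mol.
Φ(unknown) = 4.68×10⁻⁴ / 5.464×10⁻⁴ = 0.86.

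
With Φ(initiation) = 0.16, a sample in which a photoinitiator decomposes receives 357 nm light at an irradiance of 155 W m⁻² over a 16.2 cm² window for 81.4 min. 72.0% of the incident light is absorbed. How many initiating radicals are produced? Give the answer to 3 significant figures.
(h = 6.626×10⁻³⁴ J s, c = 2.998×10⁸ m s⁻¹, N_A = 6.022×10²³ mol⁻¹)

Photon energy at 357 nm: hc/λ = (6.626×10⁻³⁴)(2.998×10⁸)/(357×10⁻⁹) = 5.564×10⁻¹⁹ J.
Energy delivered: (155 W m⁻²)(16.2×10⁻⁴ m²)(4884 s) = 1226 J.
Photons incident: 1226 / 5.564×10⁻¹⁹ = 2.203×10²¹, i.e. 2.203×10²¹/6.022×10²³ = 0.003658 mol.
Photons absorbed: 0.720 × 0.003658 = 0.002634 mol.
Product: Φ × n_abs = 0.16 × 0.002634 = 4.214×10⁻⁴ mol.
As a count: 4.214×10⁻⁴ × 6.022×10²³ = 2.54×10²⁰.

2.54×10²⁰ initiating radicals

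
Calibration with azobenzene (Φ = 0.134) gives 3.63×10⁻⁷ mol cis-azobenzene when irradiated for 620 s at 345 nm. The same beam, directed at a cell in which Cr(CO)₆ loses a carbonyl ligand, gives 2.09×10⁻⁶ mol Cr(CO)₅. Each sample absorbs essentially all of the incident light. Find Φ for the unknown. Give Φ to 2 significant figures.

Photons absorbed by the actinometer: 3.63×10⁻⁷ / 0.134 = 2.709×10⁻⁶ mol.
Φ(unknown) = 2.09×10⁻⁶ / 2.709×10⁻⁶ = 0.77.

Φ = 0.77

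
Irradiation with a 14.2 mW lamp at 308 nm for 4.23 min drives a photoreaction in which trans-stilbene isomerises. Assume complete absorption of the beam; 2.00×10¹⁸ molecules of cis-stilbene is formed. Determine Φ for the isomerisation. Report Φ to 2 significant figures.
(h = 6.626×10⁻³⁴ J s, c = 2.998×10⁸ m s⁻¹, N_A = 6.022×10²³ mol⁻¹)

Φ = 0.36

Product: 2.00×10¹⁸ / 6.022×10²³ = 3.321×10⁻⁶ mol.
Photon energy at 308 nm: hc/λ = (6.626×10⁻³⁴)(2.998×10⁸)/(308×10⁻⁹) = 6.450×10⁻¹⁹ J.
Energy delivered: (14.2 mW)(253.8 s) = 3.604 J.
Photons incident: 3.604 / 6.450×10⁻¹⁹ = 5.588×10¹⁸, i.e. 5.588×10¹⁸/6.022×10²³ = 9.279×10⁻⁶ mol.
Φ = 3.321×10⁻⁶ mol / 9.279×10⁻⁶ mol photons = 0.36.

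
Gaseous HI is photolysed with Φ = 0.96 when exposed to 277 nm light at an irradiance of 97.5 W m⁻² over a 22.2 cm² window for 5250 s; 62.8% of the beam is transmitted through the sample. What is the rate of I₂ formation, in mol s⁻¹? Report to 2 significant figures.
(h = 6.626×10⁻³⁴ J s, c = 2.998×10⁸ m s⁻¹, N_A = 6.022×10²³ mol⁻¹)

Photon energy at 277 nm: hc/λ = (6.626×10⁻³⁴)(2.998×10⁸)/(277×10⁻⁹) = 7.171×10⁻¹⁹ J.
Energy delivered: (97.5 W m⁻²)(22.2×10⁻⁴ m²)(5250 s) = 1136 J.
Photons incident: 1136 / 7.171×10⁻¹⁹ = 1.584×10²¹, i.e. 1.584×10²¹/6.022×10²³ = 0.002630 mol.
Fraction absorbed: 1 − 62.8/100 = 0.3720.
Photons absorbed: 0.3720 × 0.002630 = 9.784×10⁻⁴ mol.
Product formed: 0.96 × 9.784×10⁻⁴ = 9.393×10⁻⁴ mol.
Rate: 9.393×10⁻⁴ / 5250 s = 1.8×10⁻⁷ mol s⁻¹.

1.8×10⁻⁷ mol s⁻¹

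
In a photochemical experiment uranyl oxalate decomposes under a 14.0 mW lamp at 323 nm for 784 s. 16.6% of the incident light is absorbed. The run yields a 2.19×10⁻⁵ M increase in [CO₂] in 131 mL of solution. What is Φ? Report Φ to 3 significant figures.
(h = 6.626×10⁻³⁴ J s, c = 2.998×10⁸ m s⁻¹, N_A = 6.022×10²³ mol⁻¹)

Product: (2.19×10⁻⁵ M)(0.131 L) = 2.869×10⁻⁶ mol.
Photon energy at 323 nm: hc/λ = (6.626×10⁻³⁴)(2.998×10⁸)/(323×10⁻⁹) = 6.150×10⁻¹⁹ J.
Energy delivered: (14.0 mW)(784 s) = 10.98 J.
Photons incident: 10.98 / 6.150×10⁻¹⁹ = 1.785×10¹⁹, i.e. 1.785×10¹⁹/6.022×10²³ = 2.964×10⁻⁵ mol.
Photons absorbed: 0.166 × 2.964×10⁻⁵ = 4.920×10⁻⁶ mol.
Φ = 2.869×10⁻⁶ mol / 4.920×10⁻⁶ mol photons = 0.583.

Φ = 0.583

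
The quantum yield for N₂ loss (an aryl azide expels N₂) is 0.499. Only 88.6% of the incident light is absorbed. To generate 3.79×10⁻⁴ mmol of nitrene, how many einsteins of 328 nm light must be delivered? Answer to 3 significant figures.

8.57×10⁻⁷ einstein

Product: 3.79×10⁻⁴ mmol = 3.79×10⁻⁷ mol.
Photons that must be absorbed: 3.79×10⁻⁷ / 0.499 = 7.595×10⁻⁷ mol.
Incident photons needed: 7.595×10⁻⁷ / 0.886 = 8.572×10⁻⁷ mol.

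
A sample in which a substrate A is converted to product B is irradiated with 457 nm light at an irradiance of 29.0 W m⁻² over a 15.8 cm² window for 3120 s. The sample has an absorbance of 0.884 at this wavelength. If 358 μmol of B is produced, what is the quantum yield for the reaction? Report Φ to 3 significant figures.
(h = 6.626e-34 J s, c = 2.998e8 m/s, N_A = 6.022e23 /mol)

Φ = 0.754

Product: 358 μmol = 3.58e-4 mol.
Photon energy at 457 nm: hc/λ = (6.626e-34)(2.998e8)/(457e-9) = 4.347e-19 J.
Energy delivered: (29.0 W m⁻²)(15.8e-4 m²)(3120 s) = 143.0 J.
Photons incident: 143.0 / 4.347e-19 = 3.290e20, i.e. 3.290e20/6.022e23 = 5.463e-4 mol.
Fraction absorbed: 1 − 10^(−0.884) = 0.8694.
Photons absorbed: 0.8694 × 5.463e-4 = 4.750e-4 mol.
Φ = 3.58e-4 mol / 4.750e-4 mol photons = 0.754.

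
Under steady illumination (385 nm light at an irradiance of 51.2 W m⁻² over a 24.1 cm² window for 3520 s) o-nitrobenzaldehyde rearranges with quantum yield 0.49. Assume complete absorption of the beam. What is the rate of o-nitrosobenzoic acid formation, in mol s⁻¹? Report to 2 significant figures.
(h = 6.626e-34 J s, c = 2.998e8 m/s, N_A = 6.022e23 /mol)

Photon energy at 385 nm: hc/λ = (6.626e-34)(2.998e8)/(385e-9) = 5.160e-19 J.
Energy delivered: (51.2 W m⁻²)(24.1e-4 m²)(3520 s) = 434.3 J.
Photons incident: 434.3 / 5.160e-19 = 8.417e20, i.e. 8.417e20/6.022e23 = 0.001398 mol.
Product formed: 0.49 × 0.001398 = 6.850e-4 mol.
Rate: 6.850e-4 / 3520 s = 1.9e-7 mol s⁻¹.

1.9e-7 mol s⁻¹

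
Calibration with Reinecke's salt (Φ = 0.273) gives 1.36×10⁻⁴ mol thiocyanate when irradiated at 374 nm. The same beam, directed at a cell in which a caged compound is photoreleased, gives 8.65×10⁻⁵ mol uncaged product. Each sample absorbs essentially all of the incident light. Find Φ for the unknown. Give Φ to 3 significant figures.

Photons absorbed by the actinometer: 1.36×10⁻⁴ / 0.273 = 4.982×10⁻⁴ mol.
Φ(unknown) = 8.65×10⁻⁵ / 4.982×10⁻⁴ = 0.174.

Φ = 0.174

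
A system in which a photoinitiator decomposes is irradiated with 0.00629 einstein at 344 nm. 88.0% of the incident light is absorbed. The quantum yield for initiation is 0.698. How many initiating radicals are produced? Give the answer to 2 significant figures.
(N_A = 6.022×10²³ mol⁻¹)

Photons absorbed: 0.880 × 0.00629 = 0.005535 mol.
Product: Φ × n_abs = 0.698 × 0.005535 = 0.003863 mol.
As a count: 0.003863 × 6.022×10²³ = 2.3×10²¹.

2.3×10²¹ initiating radicals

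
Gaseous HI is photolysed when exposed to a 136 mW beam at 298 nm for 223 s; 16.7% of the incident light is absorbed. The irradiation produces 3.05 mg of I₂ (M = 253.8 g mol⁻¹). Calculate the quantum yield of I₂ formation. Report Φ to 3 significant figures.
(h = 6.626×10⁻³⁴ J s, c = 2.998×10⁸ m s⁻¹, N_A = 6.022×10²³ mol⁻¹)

Φ = 0.952

Product: 3.05 mg / 253.8 g mol⁻¹ = 1.202×10⁻⁵ mol.
Photon energy at 298 nm: hc/λ = (6.626×10⁻³⁴)(2.998×10⁸)/(298×10⁻⁹) = 6.666×10⁻¹⁹ J.
Energy delivered: (136 mW)(223 s) = 30.33 J.
Photons incident: 30.33 / 6.666×10⁻¹⁹ = 4.550×10¹⁹, i.e. 4.550×10¹⁹/6.022×10²³ = 7.556×10⁻⁵ mol.
Photons absorbed: 0.167 × 7.556×10⁻⁵ = 1.262×10⁻⁵ mol.
Φ = 1.202×10⁻⁵ mol / 1.262×10⁻⁵ mol photons = 0.952.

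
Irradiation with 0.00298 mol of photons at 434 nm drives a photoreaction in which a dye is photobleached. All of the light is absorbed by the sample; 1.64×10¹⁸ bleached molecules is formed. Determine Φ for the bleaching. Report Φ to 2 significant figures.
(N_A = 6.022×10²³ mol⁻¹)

Φ = 9.1×10⁻⁴

Product: 1.64×10¹⁸ / 6.022×10²³ = 2.723×10⁻⁶ mol.
Φ = 2.723×10⁻⁶ mol / 0.00298 mol photons = 9.1×10⁻⁴.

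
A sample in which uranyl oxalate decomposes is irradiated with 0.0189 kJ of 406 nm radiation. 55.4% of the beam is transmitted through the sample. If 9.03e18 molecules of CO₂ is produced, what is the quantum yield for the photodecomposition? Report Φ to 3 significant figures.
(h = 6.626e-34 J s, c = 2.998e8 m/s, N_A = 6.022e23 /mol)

Product: 9.03e18 / 6.022e23 = 1.500e-5 mol.
Photon energy at 406 nm: hc/λ = (6.626e-34)(2.998e8)/(406e-9) = 4.893e-19 J.
Incident energy: 0.0189 kJ = 18.9 J.
Photons incident: 18.9 / 4.893e-19 = 3.863e19, i.e. 3.863e19/6.022e23 = 6.415e-5 mol.
Fraction absorbed: 1 − 55.4/100 = 0.4460.
Photons absorbed: 0.4460 × 6.415e-5 = 2.861e-5 mol.
Φ = 1.500e-5 mol / 2.861e-5 mol photons = 0.524.

Φ = 0.524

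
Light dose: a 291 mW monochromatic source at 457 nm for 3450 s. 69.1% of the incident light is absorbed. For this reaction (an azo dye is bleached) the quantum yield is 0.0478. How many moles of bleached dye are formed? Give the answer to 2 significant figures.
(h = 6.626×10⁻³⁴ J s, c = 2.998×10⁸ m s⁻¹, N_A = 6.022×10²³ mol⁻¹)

1.3×10⁻⁴ mol

Photon energy at 457 nm: hc/λ = (6.626×10⁻³⁴)(2.998×10⁸)/(457×10⁻⁹) = 4.347×10⁻¹⁹ J.
Energy delivered: (291 mW)(3450 s) = 1004 J.
Photons incident: 1004 / 4.347×10⁻¹⁹ = 2.310×10²¹, i.e. 2.310×10²¹/6.022×10²³ = 0.003836 mol.
Photons absorbed: 0.691 × 0.003836 = 0.002651 mol.
Product: Φ × n_abs = 0.0478 × 0.002651 = 1.267×10⁻⁴ mol.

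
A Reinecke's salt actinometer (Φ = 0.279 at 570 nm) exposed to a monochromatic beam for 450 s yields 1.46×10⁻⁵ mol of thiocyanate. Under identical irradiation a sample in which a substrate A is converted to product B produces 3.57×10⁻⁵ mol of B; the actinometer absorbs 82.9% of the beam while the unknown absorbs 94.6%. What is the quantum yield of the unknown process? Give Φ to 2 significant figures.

Φ = 0.60

Photons absorbed by the actinometer: 1.46×10⁻⁵ / 0.279 = 5.233×10⁻⁵ mol.
Incident flux: 5.233×10⁻⁵ / 0.829 = 6.312×10⁻⁵ einstein.
Absorbed by unknown: 0.946 × 6.312×10⁻⁵ = 5.971×10⁻⁵ mol.
Φ(unknown) = 3.57×10⁻⁵ / 5.971×10⁻⁵ = 0.60.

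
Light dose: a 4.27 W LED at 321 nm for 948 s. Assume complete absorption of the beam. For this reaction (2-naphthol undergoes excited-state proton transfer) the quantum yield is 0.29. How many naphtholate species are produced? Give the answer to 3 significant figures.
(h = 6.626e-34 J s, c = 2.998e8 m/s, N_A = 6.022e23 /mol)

1.90e21 species

Photon energy at 321 nm: hc/λ = (6.626e-34)(2.998e8)/(321e-9) = 6.188e-19 J.
Energy delivered: (4.27 W)(948 s) = 4048 J.
Photons incident: 4048 / 6.188e-19 = 6.542e21, i.e. 6.542e21/6.022e23 = 0.01086 mol.
Product: Φ × n_abs = 0.29 × 0.01086 = 0.003149 mol.
As a count: 0.003149 × 6.022e23 = 1.90e21.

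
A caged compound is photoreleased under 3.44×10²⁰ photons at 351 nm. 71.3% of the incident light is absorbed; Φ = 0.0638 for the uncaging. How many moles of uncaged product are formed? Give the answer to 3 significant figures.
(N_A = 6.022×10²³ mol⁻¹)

Moles of photons: 3.44×10²⁰ / 6.022×10²³ = 5.712×10⁻⁴ mol.
Photons absorbed: 0.713 × 5.712×10⁻⁴ = 4.073×10⁻⁴ mol.
Product: Φ × n_abs = 0.0638 × 4.073×10⁻⁴ = 2.599×10⁻⁵ mol.

2.60×10⁻⁵ mol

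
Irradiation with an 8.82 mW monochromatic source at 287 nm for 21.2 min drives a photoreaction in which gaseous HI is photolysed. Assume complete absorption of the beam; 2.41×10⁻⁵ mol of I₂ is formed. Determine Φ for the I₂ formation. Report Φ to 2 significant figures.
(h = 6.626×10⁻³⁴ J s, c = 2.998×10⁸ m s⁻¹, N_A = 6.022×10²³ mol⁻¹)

Φ = 0.90

Photon energy at 287 nm: hc/λ = (6.626×10⁻³⁴)(2.998×10⁸)/(287×10⁻⁹) = 6.922×10⁻¹⁹ J.
Energy delivered: (8.82 mW)(1272 s) = 11.22 J.
Photons incident: 11.22 / 6.922×10⁻¹⁹ = 1.621×10¹⁹, i.e. 1.621×10¹⁹/6.022×10²³ = 2.692×10⁻⁵ mol.
Φ = 2.41×10⁻⁵ mol / 2.692×10⁻⁵ mol photons = 0.90.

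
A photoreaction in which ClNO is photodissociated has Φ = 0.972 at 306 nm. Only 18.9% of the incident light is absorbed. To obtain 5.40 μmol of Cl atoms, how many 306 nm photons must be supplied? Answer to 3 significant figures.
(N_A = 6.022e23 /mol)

1.77e19 photons

Product: 5.40 μmol = 5.40e-6 mol.
Photons that must be absorbed: 5.40e-6 / 0.972 = 5.556e-6 mol.
Incident photons needed: 5.556e-6 / 0.189 = 2.940e-5 mol.
Photon count: 2.940e-5 × 6.022e23 = 1.77e19.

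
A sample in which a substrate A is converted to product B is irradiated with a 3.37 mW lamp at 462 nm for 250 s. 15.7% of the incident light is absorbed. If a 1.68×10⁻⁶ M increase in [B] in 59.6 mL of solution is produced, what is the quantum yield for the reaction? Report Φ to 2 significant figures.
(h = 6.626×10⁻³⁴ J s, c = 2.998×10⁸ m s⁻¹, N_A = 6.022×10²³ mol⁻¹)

Φ = 0.20

Product: (1.68×10⁻⁶ M)(0.0596 L) = 1.001×10⁻⁷ mol.
Photon energy at 462 nm: hc/λ = (6.626×10⁻³⁴)(2.998×10⁸)/(462×10⁻⁹) = 4.300×10⁻¹⁹ J.
Energy delivered: (3.37 mW)(250 s) = 0.8425 J.
Photons incident: 0.8425 / 4.300×10⁻¹⁹ = 1.959×10¹⁸, i.e. 1.959×10¹⁸/6.022×10²³ = 3.253×10⁻⁶ mol.
Photons absorbed: 0.157 × 3.253×10⁻⁶ = 5.107×10⁻⁷ mol.
Φ = 1.001×10⁻⁷ mol / 5.107×10⁻⁷ mol photons = 0.20.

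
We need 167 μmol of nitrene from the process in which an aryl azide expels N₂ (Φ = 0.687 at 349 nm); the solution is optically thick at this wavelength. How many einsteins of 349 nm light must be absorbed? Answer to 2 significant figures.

Product: 167 μmol = 1.67×10⁻⁴ mol.
Photons that must be absorbed: 1.67×10⁻⁴ / 0.687 = 2.431×10⁻⁴ mol.

2.4×10⁻⁴ einstein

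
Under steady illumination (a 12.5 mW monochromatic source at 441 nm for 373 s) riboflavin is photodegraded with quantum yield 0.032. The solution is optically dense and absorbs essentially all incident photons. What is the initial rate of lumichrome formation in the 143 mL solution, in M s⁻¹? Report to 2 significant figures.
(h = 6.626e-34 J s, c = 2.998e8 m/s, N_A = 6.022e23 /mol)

1.0e-8 M s⁻¹

Photon energy at 441 nm: hc/λ = (6.626e-34)(2.998e8)/(441e-9) = 4.504e-19 J.
Energy delivered: (12.5 mW)(373 s) = 4.663 J.
Photons incident: 4.663 / 4.504e-19 = 1.035e19, i.e. 1.035e19/6.022e23 = 1.719e-5 mol.
Product formed: 0.032 × 1.719e-5 = 5.501e-7 mol.
Rate: 5.501e-7 mol / (373 s × 0.143 L) = 1.0e-8 M s⁻¹.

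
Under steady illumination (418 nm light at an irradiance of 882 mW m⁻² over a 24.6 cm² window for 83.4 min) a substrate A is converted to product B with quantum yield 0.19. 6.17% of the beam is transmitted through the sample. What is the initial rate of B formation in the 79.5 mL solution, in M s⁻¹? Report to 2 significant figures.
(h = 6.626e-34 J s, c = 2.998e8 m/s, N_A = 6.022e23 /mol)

1.7e-8 M s⁻¹

Photon energy at 418 nm: hc/λ = (6.626e-34)(2.998e8)/(418e-9) = 4.752e-19 J.
Energy delivered: (882 mW m⁻²)(24.6e-4 m²)(5004 s) = 10.86 J.
Photons incident: 10.86 / 4.752e-19 = 2.285e19, i.e. 2.285e19/6.022e23 = 3.794e-5 mol.
Fraction absorbed: 1 − 6.17/100 = 0.9383.
Photons absorbed: 0.9383 × 3.794e-5 = 3.560e-5 mol.
Product formed: 0.19 × 3.560e-5 = 6.764e-6 mol.
Rate: 6.764e-6 mol / (5004 s × 0.0795 L) = 1.7e-8 M s⁻¹.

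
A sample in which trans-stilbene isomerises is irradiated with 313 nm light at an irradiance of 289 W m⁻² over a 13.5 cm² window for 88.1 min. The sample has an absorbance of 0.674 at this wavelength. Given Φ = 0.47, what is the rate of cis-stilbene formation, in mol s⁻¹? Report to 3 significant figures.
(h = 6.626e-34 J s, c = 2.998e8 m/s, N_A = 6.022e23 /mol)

3.78e-7 mol s⁻¹

Photon energy at 313 nm: hc/λ = (6.626e-34)(2.998e8)/(313e-9) = 6.347e-19 J.
Energy delivered: (289 W m⁻²)(13.5e-4 m²)(5286 s) = 2062 J.
Photons incident: 2062 / 6.347e-19 = 3.249e21, i.e. 3.249e21/6.022e23 = 0.005395 mol.
Fraction absorbed: 1 − 10^(−0.674) = 0.7882.
Photons absorbed: 0.7882 × 0.005395 = 0.004252 mol.
Product formed: 0.47 × 0.004252 = 0.001998 mol.
Rate: 0.001998 / 5286 s = 3.78e-7 mol s⁻¹.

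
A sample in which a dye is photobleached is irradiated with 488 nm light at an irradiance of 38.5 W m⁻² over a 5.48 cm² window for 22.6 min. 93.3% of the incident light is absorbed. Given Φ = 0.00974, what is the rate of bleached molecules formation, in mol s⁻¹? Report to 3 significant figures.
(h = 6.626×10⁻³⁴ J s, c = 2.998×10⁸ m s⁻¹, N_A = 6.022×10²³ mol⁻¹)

7.82×10⁻¹⁰ mol s⁻¹

Photon energy at 488 nm: hc/λ = (6.626×10⁻³⁴)(2.998×10⁸)/(488×10⁻⁹) = 4.071×10⁻¹⁹ J.
Energy delivered: (38.5 W m⁻²)(5.48×10⁻⁴ m²)(1356 s) = 28.61 J.
Photons incident: 28.61 / 4.071×10⁻¹⁹ = 7.028×10¹⁹, i.e. 7.028×10¹⁹/6.022×10²³ = 1.167×10⁻⁴ mol.
Photons absorbed: 0.933 × 1.167×10⁻⁴ = 1.089×10⁻⁴ mol.
Product formed: 0.00974 × 1.089×10⁻⁴ = 1.061×10⁻⁶ mol.
Rate: 1.061×10⁻⁶ / 1356 s = 7.82×10⁻¹⁰ mol s⁻¹.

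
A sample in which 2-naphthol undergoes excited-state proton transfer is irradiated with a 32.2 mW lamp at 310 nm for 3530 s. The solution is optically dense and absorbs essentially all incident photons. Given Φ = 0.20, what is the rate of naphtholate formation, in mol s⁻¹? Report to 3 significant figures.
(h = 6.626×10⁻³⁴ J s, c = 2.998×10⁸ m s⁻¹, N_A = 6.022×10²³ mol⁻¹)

1.67×10⁻⁸ mol s⁻¹

Photon energy at 310 nm: hc/λ = (6.626×10⁻³⁴)(2.998×10⁸)/(310×10⁻⁹) = 6.408×10⁻¹⁹ J.
Energy delivered: (32.2 mW)(3530 s) = 113.7 J.
Photons incident: 113.7 / 6.408×10⁻¹⁹ = 1.774×10²⁰, i.e. 1.774×10²⁰/6.022×10²³ = 2.946×10⁻⁴ mol.
Product formed: 0.20 × 2.946×10⁻⁴ = 5.892×10⁻⁵ mol.
Rate: 5.892×10⁻⁵ / 3530 s = 1.67×10⁻⁸ mol s⁻¹.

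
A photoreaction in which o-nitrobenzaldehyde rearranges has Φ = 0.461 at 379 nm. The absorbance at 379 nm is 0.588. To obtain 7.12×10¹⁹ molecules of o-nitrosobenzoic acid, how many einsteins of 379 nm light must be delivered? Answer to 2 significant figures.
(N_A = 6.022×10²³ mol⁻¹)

Product: 7.12×10¹⁹ / 6.022×10²³ = 1.182×10⁻⁴ mol.
Photons that must be absorbed: 1.182×10⁻⁴ / 0.461 = 2.564×10⁻⁴ mol.
Fraction absorbed: 1 − 10^(−0.588) = 0.7418.
Incident photons needed: 2.564×10⁻⁴ / 0.7418 = 3.456×10⁻⁴ mol.

3.5×10⁻⁴ einstein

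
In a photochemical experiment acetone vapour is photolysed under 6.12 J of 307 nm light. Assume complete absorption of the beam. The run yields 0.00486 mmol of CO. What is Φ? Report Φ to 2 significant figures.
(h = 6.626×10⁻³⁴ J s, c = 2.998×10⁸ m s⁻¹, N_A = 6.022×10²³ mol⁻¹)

Product: 0.00486 mmol = 4.86×10⁻⁶ mol.
Photon energy at 307 nm: hc/λ = (6.626×10⁻³⁴)(2.998×10⁸)/(307×10⁻⁹) = 6.471×10⁻¹⁹ J.
Photons incident: 6.12 / 6.471×10⁻¹⁹ = 9.458×10¹⁸, i.e. 9.458×10¹⁸/6.022×10²³ = 1.571×10⁻⁵ mol.
Φ = 4.86×10⁻⁶ mol / 1.571×10⁻⁵ mol photons = 0.31.

Φ = 0.31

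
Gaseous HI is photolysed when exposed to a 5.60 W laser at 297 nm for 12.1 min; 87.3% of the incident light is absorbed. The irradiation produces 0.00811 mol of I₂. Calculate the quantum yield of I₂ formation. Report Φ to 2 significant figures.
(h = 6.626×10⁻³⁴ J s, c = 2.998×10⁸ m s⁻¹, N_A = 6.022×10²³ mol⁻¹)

Φ = 0.92

Photon energy at 297 nm: hc/λ = (6.626×10⁻³⁴)(2.998×10⁸)/(297×10⁻⁹) = 6.688×10⁻¹⁹ J.
Energy delivered: (5.60 W)(726 s) = 4066 J.
Photons incident: 4066 / 6.688×10⁻¹⁹ = 6.080×10²¹, i.e. 6.080×10²¹/6.022×10²³ = 0.01010 mol.
Photons absorbed: 0.873 × 0.01010 = 0.008817 mol.
Φ = 0.00811 mol / 0.008817 mol photons = 0.92.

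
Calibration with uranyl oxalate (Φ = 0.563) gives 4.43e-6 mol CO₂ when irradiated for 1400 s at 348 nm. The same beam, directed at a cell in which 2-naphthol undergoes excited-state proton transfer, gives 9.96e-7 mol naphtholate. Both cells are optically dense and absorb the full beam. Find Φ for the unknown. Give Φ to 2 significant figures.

Photons absorbed by the actinometer: 4.43e-6 / 0.563 = 7.869e-6 mol.
Φ(unknown) = 9.96e-7 / 7.869e-6 = 0.13.

Φ = 0.13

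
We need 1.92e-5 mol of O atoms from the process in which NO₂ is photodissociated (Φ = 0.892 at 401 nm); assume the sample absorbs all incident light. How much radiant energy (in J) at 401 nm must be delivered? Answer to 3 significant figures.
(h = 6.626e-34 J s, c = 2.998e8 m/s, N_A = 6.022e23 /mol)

Photons that must be absorbed: 1.92e-5 / 0.892 = 2.152e-5 mol.
Photon energy: hc/λ = 4.954e-19 J; per mole, 2.983e5 J mol⁻¹.
Energy required: 2.152e-5 × 2.983e5 = 6.42 J.

6.42 J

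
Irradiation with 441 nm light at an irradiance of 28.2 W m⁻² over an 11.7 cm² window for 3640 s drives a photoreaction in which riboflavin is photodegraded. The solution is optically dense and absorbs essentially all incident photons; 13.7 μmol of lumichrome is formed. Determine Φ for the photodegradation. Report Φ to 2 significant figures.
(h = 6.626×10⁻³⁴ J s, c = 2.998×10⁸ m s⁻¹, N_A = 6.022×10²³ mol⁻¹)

Φ = 0.031

Product: 13.7 μmol = 1.37×10⁻⁵ mol.
Photon energy at 441 nm: hc/λ = (6.626×10⁻³⁴)(2.998×10⁸)/(441×10⁻⁹) = 4.504×10⁻¹⁹ J.
Energy delivered: (28.2 W m⁻²)(11.7×10⁻⁴ m²)(3640 s) = 120.1 J.
Photons incident: 120.1 / 4.504×10⁻¹⁹ = 2.667×10²⁰, i.e. 2.667×10²⁰/6.022×10²³ = 4.429×10⁻⁴ mol.
Φ = 1.37×10⁻⁵ mol / 4.429×10⁻⁴ mol photons = 0.031.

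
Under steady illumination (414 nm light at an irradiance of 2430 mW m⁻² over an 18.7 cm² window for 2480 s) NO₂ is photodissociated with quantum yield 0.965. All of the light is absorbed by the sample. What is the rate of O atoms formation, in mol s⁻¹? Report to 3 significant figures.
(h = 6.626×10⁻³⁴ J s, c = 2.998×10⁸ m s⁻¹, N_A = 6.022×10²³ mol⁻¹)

Photon energy at 414 nm: hc/λ = (6.626×10⁻³⁴)(2.998×10⁸)/(414×10⁻⁹) = 4.798×10⁻¹⁹ J.
Energy delivered: (2430 mW m⁻²)(18.7×10⁻⁴ m²)(2480 s) = 11.27 J.
Photons incident: 11.27 / 4.798×10⁻¹⁹ = 2.349×10¹⁹, i.e. 2.349×10¹⁹/6.022×10²³ = 3.901×10⁻⁵ mol.
Product formed: 0.965 × 3.901×10⁻⁵ = 3.764×10⁻⁵ mol.
Rate: 3.764×10⁻⁵ / 2480 s = 1.52×10⁻⁸ mol s⁻¹.

1.52×10⁻⁸ mol s⁻¹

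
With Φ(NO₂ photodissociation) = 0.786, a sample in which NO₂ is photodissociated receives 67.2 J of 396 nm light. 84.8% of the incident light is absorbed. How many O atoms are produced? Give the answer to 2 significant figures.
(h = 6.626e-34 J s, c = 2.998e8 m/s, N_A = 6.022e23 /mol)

8.9e19 atoms

Photon energy at 396 nm: hc/λ = (6.626e-34)(2.998e8)/(396e-9) = 5.016e-19 J.
Photons incident: 67.2 / 5.016e-19 = 1.340e20, i.e. 1.340e20/6.022e23 = 2.225e-4 mol.
Photons absorbed: 0.848 × 2.225e-4 = 1.887e-4 mol.
Product: Φ × n_abs = 0.786 × 1.887e-4 = 1.483e-4 mol.
As a count: 1.483e-4 × 6.022e23 = 8.9e19.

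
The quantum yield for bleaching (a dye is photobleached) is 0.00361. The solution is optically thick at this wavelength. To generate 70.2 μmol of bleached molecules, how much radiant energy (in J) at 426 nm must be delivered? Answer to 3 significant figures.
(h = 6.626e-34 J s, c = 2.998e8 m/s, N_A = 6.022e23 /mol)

5460 J

Product: 70.2 μmol = 7.02e-5 mol.
Photons that must be absorbed: 7.02e-5 / 0.00361 = 0.01945 mol.
Photon energy: hc/λ = 4.663e-19 J; per mole, 2.808e5 J mol⁻¹.
Energy required: 0.01945 × 2.808e5 = 5460 J.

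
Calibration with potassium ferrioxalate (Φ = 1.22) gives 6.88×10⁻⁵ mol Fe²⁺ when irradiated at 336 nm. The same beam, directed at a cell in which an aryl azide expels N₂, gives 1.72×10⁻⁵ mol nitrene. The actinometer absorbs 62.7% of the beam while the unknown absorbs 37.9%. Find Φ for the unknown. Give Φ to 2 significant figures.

Photons absorbed by the actinometer: 6.88×10⁻⁵ / 1.22 = 5.639×10⁻⁵ mol.
Incident flux: 5.639×10⁻⁵ / 0.627 = 8.994×10⁻⁵ einstein.
Absorbed by unknown: 0.379 × 8.994×10⁻⁵ = 3.409×10⁻⁵ mol.
Φ(unknown) = 1.72×10⁻⁵ / 3.409×10⁻⁵ = 0.50.

Φ = 0.50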